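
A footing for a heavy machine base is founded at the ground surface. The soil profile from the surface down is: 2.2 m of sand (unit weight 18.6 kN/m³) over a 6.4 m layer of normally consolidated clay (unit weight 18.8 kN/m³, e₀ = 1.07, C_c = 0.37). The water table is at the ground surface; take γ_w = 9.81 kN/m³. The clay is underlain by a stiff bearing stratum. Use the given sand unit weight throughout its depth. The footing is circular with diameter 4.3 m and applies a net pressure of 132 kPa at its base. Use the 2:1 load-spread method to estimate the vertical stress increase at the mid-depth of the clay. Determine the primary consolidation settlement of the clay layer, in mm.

S_c ≈ 214 mm

Mid-depth of clay below the ground surface: z = 2.2 + 6.4/2 = 5.4 m.
Total vertical stress at mid-clay: σ_v = 18.6×2.2 + 18.8×3.2 = 101.08 kPa.
Pore pressure: u = 9.81×(5.4 − 0) = 52.974 kPa.
Initial effective stress: σ'_0 = σ_v − u = 101.08 − 52.974 = 48.106 kPa.
Stress increase at mid-clay by the 2:1 spreading method:
Δσ ≈ qD²/(D+z)² = 132×4.3²/(4.3+5.4)² = 25.94 kPa
Final effective stress: σ'_f = σ'_0 + Δσ = 48.106 + 25.94 = 74.046 kPa.
Normally consolidated clay, so the full stress increment lies on the virgin compression line:
S_c = C_c·H/(1+e₀)·log₁₀(σ'_f/σ'_0) = 0.37×6.4/(1+1.07)×log₁₀(74.046/48.106)
    = 1.144 × 0.1873 = 0.2143 m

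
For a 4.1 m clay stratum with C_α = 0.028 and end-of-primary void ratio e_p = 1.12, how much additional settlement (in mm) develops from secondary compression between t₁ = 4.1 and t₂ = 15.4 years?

Secondary compression: S_s = C_α·H/(1+e_p)·log₁₀(t₂/t₁)
S_s = 0.028×4.1/(1+1.12)×log₁₀(15.4/4.1)
    = 0.05415 × 0.5747 = 0.03112 m

S_s ≈ 31.1 mm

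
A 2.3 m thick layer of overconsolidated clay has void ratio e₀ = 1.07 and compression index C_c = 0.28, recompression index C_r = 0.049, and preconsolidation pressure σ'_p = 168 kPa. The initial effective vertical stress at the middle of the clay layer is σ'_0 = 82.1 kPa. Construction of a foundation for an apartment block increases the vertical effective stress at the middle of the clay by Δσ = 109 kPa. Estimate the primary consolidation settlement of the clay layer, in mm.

S_c ≈ 34.3 mm

Final effective stress: σ'_f = 82.1 + 109 = 191.1 kPa.
σ'_f = 191.1 > σ'_p = 168 kPa, so the stress path crosses the preconsolidation pressure — recompression up to σ'_p, then virgin compression beyond:
S_c = H/(1+e₀)·[C_r·log₁₀(σ'_p/σ'_0) + C_c·log₁₀(σ'_f/σ'_p)]
    = 2.3/2.07 × [0.049×log₁₀(168/82.1) + 0.28×log₁₀(191.1/168)]
    = 1.1111 × [0.015237 + 0.015666] = 0.03434 m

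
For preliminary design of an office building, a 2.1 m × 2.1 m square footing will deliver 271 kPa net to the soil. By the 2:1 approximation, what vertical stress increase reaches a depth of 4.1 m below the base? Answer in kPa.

By the 2:1 method the load spreads at 1 horizontal : 2 vertical, so at depth z the loaded area has grown by z in each plan dimension:
Δσ = qBL/((B+z)(L+z)) = 271×2.1×2.1/((2.1+4.1)(2.1+4.1)) = 31.09 kPa

Δσ_z ≈ 31.1 kPa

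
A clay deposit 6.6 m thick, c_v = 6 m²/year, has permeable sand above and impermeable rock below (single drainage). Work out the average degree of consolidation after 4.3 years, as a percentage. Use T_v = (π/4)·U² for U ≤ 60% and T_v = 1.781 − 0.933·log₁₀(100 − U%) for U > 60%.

U ≈ 81.2 %

Drainage path length: H_d = H = 6.6 m (single drainage).
T_v = c_v·t/H_d² = 6×4.3/6.6² = 0.59229.
T_v = 0.59229 corresponds to the U > 60% branch:
U = 1 − 10^((1.781 − T_v)/0.933)/100 = 0.812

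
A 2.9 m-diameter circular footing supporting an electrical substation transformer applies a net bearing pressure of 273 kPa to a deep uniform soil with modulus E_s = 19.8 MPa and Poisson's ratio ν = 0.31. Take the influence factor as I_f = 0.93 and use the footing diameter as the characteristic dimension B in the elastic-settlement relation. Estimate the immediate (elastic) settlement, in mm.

S_e ≈ 33.6 mm

Immediate (elastic) settlement: S_e = q·B·(1−ν²)/E_s · I_f.
E_s = 19.8 MPa = 19800 kPa.
S_e = 273 × 2.9 × (1 − 0.31²) / 19800 × 0.93
    = 273 × 2.9 × 0.9039 / 19800 × 0.93
    = 0.03361 m = 33.61 mm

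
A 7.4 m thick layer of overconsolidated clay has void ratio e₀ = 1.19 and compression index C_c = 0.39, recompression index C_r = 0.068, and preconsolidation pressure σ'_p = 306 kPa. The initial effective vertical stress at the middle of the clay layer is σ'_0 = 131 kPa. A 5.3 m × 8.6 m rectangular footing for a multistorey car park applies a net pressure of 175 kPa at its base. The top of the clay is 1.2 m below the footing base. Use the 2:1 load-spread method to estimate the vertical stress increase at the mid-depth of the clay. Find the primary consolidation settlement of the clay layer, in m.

Mid-depth of clay below the footing base: z = 1.2 + 7.4/2 = 4.9 m.
Stress increase at mid-clay by the 2:1 spreading method:
Δσ = qBL/((B+z)(L+z)) = 175×5.3×8.6/((5.3+4.9)(8.6+4.9)) = 57.927 kPa
Final effective stress: σ'_f = 131 + 57.927 = 188.93 kPa.
σ'_f = 188.93 ≤ σ'_p = 306 kPa, so the clay remains overconsolidated and only the recompression index applies:
S_c = C_r·H/(1+e₀)·log₁₀(σ'_f/σ'_0) = 0.068×7.4/2.19×log₁₀(188.93/131)
    = 0.22977 × 0.15903 = 0.03654 m

S_c ≈ 0.0365 m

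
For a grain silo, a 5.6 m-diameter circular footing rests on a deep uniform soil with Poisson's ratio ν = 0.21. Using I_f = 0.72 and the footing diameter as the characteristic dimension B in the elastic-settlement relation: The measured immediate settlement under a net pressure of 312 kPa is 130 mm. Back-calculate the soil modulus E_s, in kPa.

E_s ≈ 9250 kPa

S_e = q·B·(1−ν²)/E_s · I_f  ⇒  E_s = q·B·(1−ν²)·I_f / S_e.
E_s = 312 × 5.6 × 0.9559 × 0.72 / 0.13 = 9250 kPa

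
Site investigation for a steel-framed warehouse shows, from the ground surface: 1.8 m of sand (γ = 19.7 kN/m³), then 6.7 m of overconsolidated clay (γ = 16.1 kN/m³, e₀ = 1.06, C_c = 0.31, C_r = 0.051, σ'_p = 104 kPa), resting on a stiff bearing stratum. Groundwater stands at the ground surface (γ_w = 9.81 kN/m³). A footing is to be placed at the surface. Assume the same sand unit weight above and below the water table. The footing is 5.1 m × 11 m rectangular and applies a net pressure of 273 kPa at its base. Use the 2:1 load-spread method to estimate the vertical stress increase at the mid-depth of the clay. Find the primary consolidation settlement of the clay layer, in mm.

S_c ≈ 173 mm

Mid-depth of clay below the ground surface: z = 1.8 + 6.7/2 = 5.15 m.
Total vertical stress at mid-clay: σ_v = 19.7×1.8 + 16.1×3.35 = 89.395 kPa.
Pore pressure: u = 9.81×(5.15 − 0) = 50.522 kPa.
Initial effective stress: σ'_0 = σ_v − u = 89.395 − 50.522 = 38.873 kPa.
Stress increase at mid-clay by the 2:1 spreading method:
Δσ = qBL/((B+z)(L+z)) = 273×5.1×11/((5.1+5.15)(11+5.15)) = 92.519 kPa
Final effective stress: σ'_f = 38.873 + 92.519 = 131.39 kPa.
σ'_f = 131.39 > σ'_p = 104 kPa, so the stress path crosses the preconsolidation pressure — recompression up to σ'_p, then virgin compression beyond:
S_c = H/(1+e₀)·[C_r·log₁₀(σ'_p/σ'_0) + C_c·log₁₀(σ'_f/σ'_p)]
    = 6.7/2.06 × [0.051×log₁₀(104/38.873) + 0.31×log₁₀(131.39/104)]
    = 3.2524 × [0.021797 + 0.031474] = 0.1733 m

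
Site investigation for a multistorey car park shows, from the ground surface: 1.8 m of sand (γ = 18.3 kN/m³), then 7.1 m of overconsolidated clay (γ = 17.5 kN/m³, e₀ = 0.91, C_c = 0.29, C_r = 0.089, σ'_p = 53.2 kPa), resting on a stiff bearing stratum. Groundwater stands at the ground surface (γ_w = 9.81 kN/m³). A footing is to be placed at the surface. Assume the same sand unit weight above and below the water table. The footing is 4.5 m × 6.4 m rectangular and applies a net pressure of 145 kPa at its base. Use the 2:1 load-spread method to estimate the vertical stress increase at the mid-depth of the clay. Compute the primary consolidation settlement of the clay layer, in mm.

Mid-depth of clay below the ground surface: z = 1.8 + 7.1/2 = 5.35 m.
Total vertical stress at mid-clay: σ_v = 18.3×1.8 + 17.5×3.55 = 95.065 kPa.
Pore pressure: u = 9.81×(5.35 − 0) = 52.483 kPa.
Initial effective stress: σ'_0 = σ_v − u = 95.065 − 52.483 = 42.582 kPa.
Stress increase at mid-clay by the 2:1 spreading method:
Δσ = qBL/((B+z)(L+z)) = 145×4.5×6.4/((4.5+5.35)(6.4+5.35)) = 36.082 kPa
Final effective stress: σ'_f = 42.582 + 36.082 = 78.664 kPa.
σ'_f = 78.664 > σ'_p = 53.2 kPa, so the stress path crosses the preconsolidation pressure — recompression up to σ'_p, then virgin compression beyond:
S_c = H/(1+e₀)·[C_r·log₁₀(σ'_p/σ'_0) + C_c·log₁₀(σ'_f/σ'_p)]
    = 7.1/1.91 × [0.089×log₁₀(53.2/42.582) + 0.29×log₁₀(78.664/53.2)]
    = 3.7173 × [0.008605 + 0.049261] = 0.2151 m

S_c ≈ 215 mm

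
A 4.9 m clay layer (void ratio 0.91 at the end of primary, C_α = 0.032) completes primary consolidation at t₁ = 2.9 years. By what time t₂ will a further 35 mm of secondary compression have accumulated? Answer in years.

S_s = C_α·H/(1+e_p)·log₁₀(t₂/t₁) ⇒ log₁₀(t₂/t₁) = S_s·(1+e_p)/(C_α·H).
log₁₀(t₂/t₁) = 0.035 × (1+0.91) / (0.032×4.9) = 0.4263
t₂ = t₁ × 10^0.4263 = 2.9 × 2.669 = 7.74 years

t₂ ≈ 7.74 years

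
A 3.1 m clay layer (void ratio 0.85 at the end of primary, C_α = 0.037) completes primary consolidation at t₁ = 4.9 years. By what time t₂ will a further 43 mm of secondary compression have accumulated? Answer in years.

t₂ ≈ 24.2 years

S_s = C_α·H/(1+e_p)·log₁₀(t₂/t₁) ⇒ log₁₀(t₂/t₁) = S_s·(1+e_p)/(C_α·H).
log₁₀(t₂/t₁) = 0.043 × (1+0.85) / (0.037×3.1) = 0.6935
t₂ = t₁ × 10^0.6935 = 4.9 × 4.938 = 24.2 years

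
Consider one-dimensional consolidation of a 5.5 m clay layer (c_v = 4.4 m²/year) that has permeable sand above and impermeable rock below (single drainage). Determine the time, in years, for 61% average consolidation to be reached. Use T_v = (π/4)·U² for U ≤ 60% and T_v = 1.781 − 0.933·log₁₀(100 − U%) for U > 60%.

t ≈ 2.04 years

Drainage path length: H_d = H = 5.5 m (single drainage).
U > 60%: T_v = 1.781 − 0.933·log₁₀(100 − 61) = 0.29654.
t = T_v·H_d²/c_v = 0.29654×5.5²/4.4 = 2.039 years.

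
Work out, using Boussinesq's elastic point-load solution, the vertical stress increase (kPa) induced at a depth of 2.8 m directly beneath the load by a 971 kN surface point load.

Boussinesq vertical stress below a point load on an elastic half-space:
Δσ_z = 3P/(2πz²) · [1 + (r/z)²]^(−5/2)
r/z = 0/2.8 = 0; [1+(r/z)²]^(−5/2) = 1.
Δσ_z = 3×971/(2π×2.8²) × 1 = 59.135 × 1 = 59.13 kPa

Δσ_z ≈ 59.1 kPa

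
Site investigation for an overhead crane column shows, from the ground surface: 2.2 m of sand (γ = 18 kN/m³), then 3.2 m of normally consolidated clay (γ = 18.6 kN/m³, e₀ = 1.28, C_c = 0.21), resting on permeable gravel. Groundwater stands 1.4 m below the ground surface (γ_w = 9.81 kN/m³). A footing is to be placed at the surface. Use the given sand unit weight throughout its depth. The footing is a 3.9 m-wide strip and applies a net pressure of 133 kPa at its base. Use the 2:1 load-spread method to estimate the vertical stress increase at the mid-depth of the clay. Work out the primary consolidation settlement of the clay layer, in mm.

Mid-depth of clay below the ground surface: z = 2.2 + 3.2/2 = 3.8 m.
Total vertical stress at mid-clay: σ_v = 18×2.2 + 18.6×1.6 = 69.36 kPa.
Pore pressure: u = 9.81×(3.8 − 1.4) = 23.544 kPa.
Initial effective stress: σ'_0 = σ_v − u = 69.36 − 23.544 = 45.816 kPa.
Stress increase at mid-clay by the 2:1 spreading method:
Δσ = qB/(B+z) = 133×3.9/(3.9+3.8) = 67.364 kPa
Final effective stress: σ'_f = σ'_0 + Δσ = 45.816 + 67.364 = 113.18 kPa.
Normally consolidated clay, so the full stress increment lies on the virgin compression line:
S_c = C_c·H/(1+e₀)·log₁₀(σ'_f/σ'_0) = 0.21×3.2/(1+1.28)×log₁₀(113.18/45.816)
    = 0.29474 × 0.39275 = 0.1158 m

S_c ≈ 116 mm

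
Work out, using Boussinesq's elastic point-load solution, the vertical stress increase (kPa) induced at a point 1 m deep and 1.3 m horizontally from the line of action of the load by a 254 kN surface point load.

Boussinesq vertical stress below a point load on an elastic half-space:
Δσ_z = 3P/(2πz²) · [1 + (r/z)²]^(−5/2)
r/z = 1.3/1 = 1.3; [1+(r/z)²]^(−5/2) = 0.08426.
Δσ_z = 3×254/(2π×1²) × 0.08426 = 121.28 × 0.08426 = 10.22 kPa

Δσ_z ≈ 10.2 kPa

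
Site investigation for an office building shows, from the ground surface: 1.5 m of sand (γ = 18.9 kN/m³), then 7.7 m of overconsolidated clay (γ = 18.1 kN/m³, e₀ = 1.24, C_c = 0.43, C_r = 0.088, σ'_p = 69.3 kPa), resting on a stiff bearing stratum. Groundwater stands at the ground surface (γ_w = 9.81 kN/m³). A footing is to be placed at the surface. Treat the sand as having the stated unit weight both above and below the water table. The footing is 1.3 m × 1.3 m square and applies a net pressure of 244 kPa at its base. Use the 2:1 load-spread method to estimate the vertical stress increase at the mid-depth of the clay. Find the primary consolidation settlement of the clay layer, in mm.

S_c ≈ 24.5 mm

Mid-depth of clay below the ground surface: z = 1.5 + 7.7/2 = 5.35 m.
Total vertical stress at mid-clay: σ_v = 18.9×1.5 + 18.1×3.85 = 98.035 kPa.
Pore pressure: u = 9.81×(5.35 − 0) = 52.483 kPa.
Initial effective stress: σ'_0 = σ_v − u = 98.035 − 52.483 = 45.552 kPa.
Stress increase at mid-clay by the 2:1 spreading method:
Δσ = qBL/((B+z)(L+z)) = 244×1.3×1.3/((1.3+5.35)(1.3+5.35)) = 9.3247 kPa
Final effective stress: σ'_f = 45.552 + 9.3247 = 54.877 kPa.
σ'_f = 54.877 ≤ σ'_p = 69.3 kPa, so the clay remains overconsolidated and only the recompression index applies:
S_c = C_r·H/(1+e₀)·log₁₀(σ'_f/σ'_0) = 0.088×7.7/2.24×log₁₀(54.877/45.552)
    = 0.3025 × 0.080883 = 0.02447 m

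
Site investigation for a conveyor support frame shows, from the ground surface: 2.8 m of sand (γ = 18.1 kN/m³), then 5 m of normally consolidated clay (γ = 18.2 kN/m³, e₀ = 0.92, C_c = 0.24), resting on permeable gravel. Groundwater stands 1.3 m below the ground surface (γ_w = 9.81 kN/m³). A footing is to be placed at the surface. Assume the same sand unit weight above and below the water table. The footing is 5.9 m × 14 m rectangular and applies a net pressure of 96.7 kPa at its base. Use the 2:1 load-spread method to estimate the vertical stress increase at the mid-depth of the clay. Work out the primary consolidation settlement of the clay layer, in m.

Mid-depth of clay below the ground surface: z = 2.8 + 5/2 = 5.3 m.
Total vertical stress at mid-clay: σ_v = 18.1×2.8 + 18.2×2.5 = 96.18 kPa.
Pore pressure: u = 9.81×(5.3 − 1.3) = 39.24 kPa.
Initial effective stress: σ'_0 = σ_v − u = 96.18 − 39.24 = 56.94 kPa.
Stress increase at mid-clay by the 2:1 spreading method:
Δσ = qBL/((B+z)(L+z)) = 96.7×5.9×14/((5.9+5.3)(14+5.3)) = 36.951 kPa
Final effective stress: σ'_f = σ'_0 + Δσ = 56.94 + 36.951 = 93.891 kPa.
Normally consolidated clay, so the full stress increment lies on the virgin compression line:
S_c = C_c·H/(1+e₀)·log₁₀(σ'_f/σ'_0) = 0.24×5/(1+0.92)×log₁₀(93.891/56.94)
    = 0.625 × 0.21721 = 0.1358 m

S_c ≈ 0.136 m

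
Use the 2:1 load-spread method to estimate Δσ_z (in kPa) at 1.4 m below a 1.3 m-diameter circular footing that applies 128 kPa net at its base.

By the 2:1 method the load spreads at 1 horizontal : 2 vertical, so at depth z the loaded area has grown by z in each plan dimension:
Δσ ≈ qD²/(D+z)² = 128×1.3²/(1.3+1.4)² = 29.674 kPa

Δσ_z ≈ 29.7 kPa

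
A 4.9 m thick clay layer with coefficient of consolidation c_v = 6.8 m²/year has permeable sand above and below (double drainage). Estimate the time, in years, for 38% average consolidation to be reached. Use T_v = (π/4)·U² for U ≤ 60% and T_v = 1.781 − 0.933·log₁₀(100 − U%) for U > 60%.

t ≈ 0.1 years

Drainage path length: H_d = H/2 = 2.45 m (double drainage).
U ≤ 60%: T_v = (π/4)·U² = (π/4)×0.38² = 0.11341.
t = T_v·H_d²/c_v = 0.11341×2.45²/6.8 = 0.1001 years.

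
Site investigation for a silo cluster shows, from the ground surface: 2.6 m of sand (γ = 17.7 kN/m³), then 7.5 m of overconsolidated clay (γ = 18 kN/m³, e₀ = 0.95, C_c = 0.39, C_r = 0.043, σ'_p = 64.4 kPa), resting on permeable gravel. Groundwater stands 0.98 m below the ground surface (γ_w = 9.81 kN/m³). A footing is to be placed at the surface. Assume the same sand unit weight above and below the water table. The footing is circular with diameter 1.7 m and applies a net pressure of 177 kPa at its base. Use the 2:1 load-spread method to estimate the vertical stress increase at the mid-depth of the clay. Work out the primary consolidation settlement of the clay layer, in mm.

Mid-depth of clay below the ground surface: z = 2.6 + 7.5/2 = 6.35 m.
Total vertical stress at mid-clay: σ_v = 17.7×2.6 + 18×3.75 = 113.52 kPa.
Pore pressure: u = 9.81×(6.35 − 0.98) = 52.68 kPa.
Initial effective stress: σ'_0 = σ_v − u = 113.52 − 52.68 = 60.84 kPa.
Stress increase at mid-clay by the 2:1 spreading method:
Δσ ≈ qD²/(D+z)² = 177×1.7²/(1.7+6.35)² = 7.8937 kPa
Final effective stress: σ'_f = 60.84 + 7.8937 = 68.734 kPa.
σ'_f = 68.734 > σ'_p = 64.4 kPa, so the stress path crosses the preconsolidation pressure — recompression up to σ'_p, then virgin compression beyond:
S_c = H/(1+e₀)·[C_r·log₁₀(σ'_p/σ'_0) + C_c·log₁₀(σ'_f/σ'_p)]
    = 7.5/1.95 × [0.043×log₁₀(64.4/60.84) + 0.39×log₁₀(68.734/64.4)]
    = 3.8462 × [0.001062 + 0.011031] = 0.04651 m

S_c ≈ 46.5 mm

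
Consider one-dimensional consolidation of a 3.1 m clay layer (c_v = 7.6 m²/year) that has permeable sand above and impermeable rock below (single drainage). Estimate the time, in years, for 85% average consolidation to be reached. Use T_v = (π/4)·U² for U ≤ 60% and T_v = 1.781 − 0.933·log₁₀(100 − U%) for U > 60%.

t ≈ 0.865 years

Drainage path length: H_d = H = 3.1 m (single drainage).
U > 60%: T_v = 1.781 − 0.933·log₁₀(100 − 85) = 0.68371.
t = T_v·H_d²/c_v = 0.68371×3.1²/7.6 = 0.8645 years.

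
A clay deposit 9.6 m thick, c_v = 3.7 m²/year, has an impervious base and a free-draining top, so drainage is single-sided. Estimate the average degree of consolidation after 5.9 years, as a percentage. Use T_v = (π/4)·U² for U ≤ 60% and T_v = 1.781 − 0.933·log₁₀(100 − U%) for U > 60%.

Drainage path length: H_d = H = 9.6 m (single drainage).
T_v = c_v·t/H_d² = 3.7×5.9/9.6² = 0.23687.
T_v = 0.23687 corresponds to the U ≤ 60% branch:
U = √(4T_v/π) = 0.5492

U ≈ 54.9 %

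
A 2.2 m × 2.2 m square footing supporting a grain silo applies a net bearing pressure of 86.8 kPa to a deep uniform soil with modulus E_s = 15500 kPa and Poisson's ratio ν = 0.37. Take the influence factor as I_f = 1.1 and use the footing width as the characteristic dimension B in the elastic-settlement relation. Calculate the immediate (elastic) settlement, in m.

Immediate (elastic) settlement: S_e = q·B·(1−ν²)/E_s · I_f.
S_e = 86.8 × 2.2 × (1 − 0.37²) / 15500 × 1.1
    = 86.8 × 2.2 × 0.8631 / 15500 × 1.1
    = 0.0117 m

S_e ≈ 0.0117 m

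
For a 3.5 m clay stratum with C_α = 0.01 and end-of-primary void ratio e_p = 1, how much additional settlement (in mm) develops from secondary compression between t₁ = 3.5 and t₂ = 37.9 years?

S_s ≈ 18.1 mm

Secondary compression: S_s = C_α·H/(1+e_p)·log₁₀(t₂/t₁)
S_s = 0.01×3.5/(1+1)×log₁₀(37.9/3.5)
    = 0.0175 × 1.035 = 0.0181 m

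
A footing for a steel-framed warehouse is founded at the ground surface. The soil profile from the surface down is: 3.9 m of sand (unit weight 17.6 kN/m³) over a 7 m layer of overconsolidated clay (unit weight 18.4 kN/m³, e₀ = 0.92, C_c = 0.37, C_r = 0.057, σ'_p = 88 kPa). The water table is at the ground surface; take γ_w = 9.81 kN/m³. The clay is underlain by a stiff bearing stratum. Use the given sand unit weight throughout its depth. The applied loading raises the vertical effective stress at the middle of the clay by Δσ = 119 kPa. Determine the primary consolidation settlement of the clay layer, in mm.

Mid-depth of clay below the ground surface: z = 3.9 + 7/2 = 7.4 m.
Total vertical stress at mid-clay: σ_v = 17.6×3.9 + 18.4×3.5 = 133.04 kPa.
Pore pressure: u = 9.81×(7.4 − 0) = 72.594 kPa.
Initial effective stress: σ'_0 = σ_v − u = 133.04 − 72.594 = 60.446 kPa.
Final effective stress: σ'_f = 60.446 + 119 = 179.45 kPa.
σ'_f = 179.45 > σ'_p = 88 kPa, so the stress path crosses the preconsolidation pressure — recompression up to σ'_p, then virgin compression beyond:
S_c = H/(1+e₀)·[C_r·log₁₀(σ'_p/σ'_0) + C_c·log₁₀(σ'_f/σ'_p)]
    = 7/1.92 × [0.057×log₁₀(88/60.446) + 0.37×log₁₀(179.45/88)]
    = 3.6458 × [0.0092976 + 0.1145] = 0.4513 m

S_c ≈ 451 mm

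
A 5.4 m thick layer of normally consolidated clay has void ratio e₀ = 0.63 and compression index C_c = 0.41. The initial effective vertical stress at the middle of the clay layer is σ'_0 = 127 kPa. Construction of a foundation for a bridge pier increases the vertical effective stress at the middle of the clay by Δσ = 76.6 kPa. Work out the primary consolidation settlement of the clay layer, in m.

Final effective stress: σ'_f = σ'_0 + Δσ = 127 + 76.6 = 203.6 kPa.
Normally consolidated clay, so the full stress increment lies on the virgin compression line:
S_c = C_c·H/(1+e₀)·log₁₀(σ'_f/σ'_0) = 0.41×5.4/(1+0.63)×log₁₀(203.6/127)
    = 1.3583 × 0.20497 = 0.2784 m

S_c ≈ 0.278 m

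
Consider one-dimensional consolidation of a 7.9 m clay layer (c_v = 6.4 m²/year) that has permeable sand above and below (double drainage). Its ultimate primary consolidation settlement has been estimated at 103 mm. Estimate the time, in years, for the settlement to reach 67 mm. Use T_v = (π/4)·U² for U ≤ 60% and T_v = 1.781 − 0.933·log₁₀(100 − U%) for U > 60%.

Drainage path length: H_d = H/2 = 3.95 m (double drainage).
U = S(t)/S_ult = 67/103 = 0.6505.
U > 60%: T_v = 1.781 − 0.933·log₁₀(100 − 65.049) = 0.34095.
t = T_v·H_d²/c_v = 0.34095×3.95²/6.4 = 0.8312 years.

t ≈ 0.831 years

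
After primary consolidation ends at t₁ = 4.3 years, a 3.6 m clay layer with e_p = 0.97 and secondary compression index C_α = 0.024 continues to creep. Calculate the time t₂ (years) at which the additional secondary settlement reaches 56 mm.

t₂ ≈ 81.3 years

S_s = C_α·H/(1+e_p)·log₁₀(t₂/t₁) ⇒ log₁₀(t₂/t₁) = S_s·(1+e_p)/(C_α·H).
log₁₀(t₂/t₁) = 0.056 × (1+0.97) / (0.024×3.6) = 1.277
t₂ = t₁ × 10^1.277 = 4.3 × 18.92 = 81.34 years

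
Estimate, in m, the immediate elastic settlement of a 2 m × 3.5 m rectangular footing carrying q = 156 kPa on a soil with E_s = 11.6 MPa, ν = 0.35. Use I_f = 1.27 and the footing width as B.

Immediate (elastic) settlement: S_e = q·B·(1−ν²)/E_s · I_f.
E_s = 11.6 MPa = 11600 kPa.
S_e = 156 × 2 × (1 − 0.35²) / 11600 × 1.27
    = 156 × 2 × 0.8775 / 11600 × 1.27
    = 0.02997 m

S_e ≈ 0.03 m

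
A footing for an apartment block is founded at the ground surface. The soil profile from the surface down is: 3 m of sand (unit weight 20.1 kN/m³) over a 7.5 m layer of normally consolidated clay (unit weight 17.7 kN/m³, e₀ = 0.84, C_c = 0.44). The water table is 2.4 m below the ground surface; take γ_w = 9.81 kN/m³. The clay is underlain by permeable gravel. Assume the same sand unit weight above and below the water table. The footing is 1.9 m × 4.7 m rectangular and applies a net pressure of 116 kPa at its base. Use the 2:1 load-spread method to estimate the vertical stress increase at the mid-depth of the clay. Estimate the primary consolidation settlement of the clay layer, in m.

S_c ≈ 0.0914 m

Mid-depth of clay below the ground surface: z = 3 + 7.5/2 = 6.75 m.
Total vertical stress at mid-clay: σ_v = 20.1×3 + 17.7×3.75 = 126.68 kPa.
Pore pressure: u = 9.81×(6.75 − 2.4) = 42.673 kPa.
Initial effective stress: σ'_0 = σ_v − u = 126.68 − 42.673 = 84.007 kPa.
Stress increase at mid-clay by the 2:1 spreading method:
Δσ = qBL/((B+z)(L+z)) = 116×1.9×4.7/((1.9+6.75)(4.7+6.75)) = 10.459 kPa
Final effective stress: σ'_f = σ'_0 + Δσ = 84.007 + 10.459 = 94.466 kPa.
Normally consolidated clay, so the full stress increment lies on the virgin compression line:
S_c = C_c·H/(1+e₀)·log₁₀(σ'_f/σ'_0) = 0.44×7.5/(1+0.84)×log₁₀(94.466/84.007)
    = 1.7935 × 0.05096 = 0.0914 m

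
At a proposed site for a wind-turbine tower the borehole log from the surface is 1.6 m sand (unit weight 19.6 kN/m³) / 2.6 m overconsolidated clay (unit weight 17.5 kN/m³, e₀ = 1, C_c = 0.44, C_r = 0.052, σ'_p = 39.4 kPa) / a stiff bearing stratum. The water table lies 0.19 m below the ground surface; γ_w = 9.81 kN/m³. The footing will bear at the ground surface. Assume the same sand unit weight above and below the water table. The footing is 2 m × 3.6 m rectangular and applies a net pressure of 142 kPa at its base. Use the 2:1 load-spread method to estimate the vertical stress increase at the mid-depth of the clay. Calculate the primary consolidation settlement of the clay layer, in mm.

S_c ≈ 113 mm

Mid-depth of clay below the ground surface: z = 1.6 + 2.6/2 = 2.9 m.
Total vertical stress at mid-clay: σ_v = 19.6×1.6 + 17.5×1.3 = 54.11 kPa.
Pore pressure: u = 9.81×(2.9 − 0.19) = 26.585 kPa.
Initial effective stress: σ'_0 = σ_v − u = 54.11 − 26.585 = 27.525 kPa.
Stress increase at mid-clay by the 2:1 spreading method:
Δσ = qBL/((B+z)(L+z)) = 142×2×3.6/((2+2.9)(3.6+2.9)) = 32.1 kPa
Final effective stress: σ'_f = 27.525 + 32.1 = 59.625 kPa.
σ'_f = 59.625 > σ'_p = 39.4 kPa, so the stress path crosses the preconsolidation pressure — recompression up to σ'_p, then virgin compression beyond:
S_c = H/(1+e₀)·[C_r·log₁₀(σ'_p/σ'_0) + C_c·log₁₀(σ'_f/σ'_p)]
    = 2.6/2 × [0.052×log₁₀(39.4/27.525) + 0.44×log₁₀(59.625/39.4)]
    = 1.3 × [0.0081 + 0.07917] = 0.1135 m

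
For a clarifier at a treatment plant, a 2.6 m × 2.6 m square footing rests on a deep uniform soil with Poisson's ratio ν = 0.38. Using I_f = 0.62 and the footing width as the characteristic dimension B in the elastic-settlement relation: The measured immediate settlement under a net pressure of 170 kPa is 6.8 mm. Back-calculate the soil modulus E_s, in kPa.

E_s ≈ 34500 kPa

S_e = q·B·(1−ν²)/E_s · I_f  ⇒  E_s = q·B·(1−ν²)·I_f / S_e.
E_s = 170 × 2.6 × 0.8556 × 0.62 / 0.0068 = 34480 kPa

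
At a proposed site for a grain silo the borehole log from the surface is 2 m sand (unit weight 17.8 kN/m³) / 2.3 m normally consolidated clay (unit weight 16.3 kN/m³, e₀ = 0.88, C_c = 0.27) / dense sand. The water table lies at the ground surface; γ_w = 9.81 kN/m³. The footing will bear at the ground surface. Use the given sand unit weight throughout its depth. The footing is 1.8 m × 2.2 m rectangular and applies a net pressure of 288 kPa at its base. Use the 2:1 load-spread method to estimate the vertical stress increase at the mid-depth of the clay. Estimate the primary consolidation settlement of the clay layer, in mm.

Mid-depth of clay below the ground surface: z = 2 + 2.3/2 = 3.15 m.
Total vertical stress at mid-clay: σ_v = 17.8×2 + 16.3×1.15 = 54.345 kPa.
Pore pressure: u = 9.81×(3.15 − 0) = 30.902 kPa.
Initial effective stress: σ'_0 = σ_v − u = 54.345 − 30.902 = 23.443 kPa.
Stress increase at mid-clay by the 2:1 spreading method:
Δσ = qBL/((B+z)(L+z)) = 288×1.8×2.2/((1.8+3.15)(2.2+3.15)) = 43.065 kPa
Final effective stress: σ'_f = σ'_0 + Δσ = 23.443 + 43.065 = 66.508 kPa.
Normally consolidated clay, so the full stress increment lies on the virgin compression line:
S_c = C_c·H/(1+e₀)·log₁₀(σ'_f/σ'_0) = 0.27×2.3/(1+0.88)×log₁₀(66.508/23.443)
    = 0.33032 × 0.45286 = 0.1496 m

S_c ≈ 150 mm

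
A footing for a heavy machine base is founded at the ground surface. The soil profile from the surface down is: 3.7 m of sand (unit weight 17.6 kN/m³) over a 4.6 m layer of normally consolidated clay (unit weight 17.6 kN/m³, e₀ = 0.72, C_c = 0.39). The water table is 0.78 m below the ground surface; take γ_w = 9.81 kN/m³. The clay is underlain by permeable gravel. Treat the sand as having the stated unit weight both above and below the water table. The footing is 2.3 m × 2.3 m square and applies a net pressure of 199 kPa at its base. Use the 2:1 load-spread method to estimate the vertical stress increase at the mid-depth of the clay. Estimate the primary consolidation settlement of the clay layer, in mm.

Mid-depth of clay below the ground surface: z = 3.7 + 4.6/2 = 6 m.
Total vertical stress at mid-clay: σ_v = 17.6×3.7 + 17.6×2.3 = 105.6 kPa.
Pore pressure: u = 9.81×(6 − 0.78) = 51.208 kPa.
Initial effective stress: σ'_0 = σ_v − u = 105.6 − 51.208 = 54.392 kPa.
Stress increase at mid-clay by the 2:1 spreading method:
Δσ = qBL/((B+z)(L+z)) = 199×2.3×2.3/((2.3+6)(2.3+6)) = 15.281 kPa
Final effective stress: σ'_f = σ'_0 + Δσ = 54.392 + 15.281 = 69.673 kPa.
Normally consolidated clay, so the full stress increment lies on the virgin compression line:
S_c = C_c·H/(1+e₀)·log₁₀(σ'_f/σ'_0) = 0.39×4.6/(1+0.72)×log₁₀(69.673/54.392)
    = 1.043 × 0.10753 = 0.1122 m

S_c ≈ 112 mm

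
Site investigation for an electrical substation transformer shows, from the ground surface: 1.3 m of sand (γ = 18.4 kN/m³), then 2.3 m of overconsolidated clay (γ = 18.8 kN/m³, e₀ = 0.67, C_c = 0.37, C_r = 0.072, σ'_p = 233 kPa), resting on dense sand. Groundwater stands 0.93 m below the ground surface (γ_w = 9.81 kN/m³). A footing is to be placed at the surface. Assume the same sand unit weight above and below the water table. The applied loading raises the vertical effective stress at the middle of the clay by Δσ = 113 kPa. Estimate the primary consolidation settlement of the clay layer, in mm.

S_c ≈ 66.5 mm

Mid-depth of clay below the ground surface: z = 1.3 + 2.3/2 = 2.45 m.
Total vertical stress at mid-clay: σ_v = 18.4×1.3 + 18.8×1.15 = 45.54 kPa.
Pore pressure: u = 9.81×(2.45 − 0.93) = 14.911 kPa.
Initial effective stress: σ'_0 = σ_v − u = 45.54 − 14.911 = 30.629 kPa.
Final effective stress: σ'_f = 30.629 + 113 = 143.63 kPa.
σ'_f = 143.63 ≤ σ'_p = 233 kPa, so the clay remains overconsolidated and only the recompression index applies:
S_c = C_r·H/(1+e₀)·log₁₀(σ'_f/σ'_0) = 0.072×2.3/1.67×log₁₀(143.63/30.629)
    = 0.099158 × 0.67111 = 0.06655 m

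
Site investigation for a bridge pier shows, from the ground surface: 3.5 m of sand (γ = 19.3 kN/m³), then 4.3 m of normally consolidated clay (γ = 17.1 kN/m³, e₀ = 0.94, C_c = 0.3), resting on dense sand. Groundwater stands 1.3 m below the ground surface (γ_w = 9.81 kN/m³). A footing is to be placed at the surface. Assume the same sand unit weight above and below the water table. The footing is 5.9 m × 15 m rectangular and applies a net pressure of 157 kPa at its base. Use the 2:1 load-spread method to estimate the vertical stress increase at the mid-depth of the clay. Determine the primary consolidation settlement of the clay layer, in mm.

S_c ≈ 192 mm

Mid-depth of clay below the ground surface: z = 3.5 + 4.3/2 = 5.65 m.
Total vertical stress at mid-clay: σ_v = 19.3×3.5 + 17.1×2.15 = 104.31 kPa.
Pore pressure: u = 9.81×(5.65 − 1.3) = 42.673 kPa.
Initial effective stress: σ'_0 = σ_v − u = 104.31 − 42.673 = 61.637 kPa.
Stress increase at mid-clay by the 2:1 spreading method:
Δσ = qBL/((B+z)(L+z)) = 157×5.9×15/((5.9+5.65)(15+5.65)) = 58.256 kPa
Final effective stress: σ'_f = σ'_0 + Δσ = 61.637 + 58.256 = 119.89 kPa.
Normally consolidated clay, so the full stress increment lies on the virgin compression line:
S_c = C_c·H/(1+e₀)·log₁₀(σ'_f/σ'_0) = 0.3×4.3/(1+0.94)×log₁₀(119.89/61.637)
    = 0.66495 × 0.28894 = 0.1921 m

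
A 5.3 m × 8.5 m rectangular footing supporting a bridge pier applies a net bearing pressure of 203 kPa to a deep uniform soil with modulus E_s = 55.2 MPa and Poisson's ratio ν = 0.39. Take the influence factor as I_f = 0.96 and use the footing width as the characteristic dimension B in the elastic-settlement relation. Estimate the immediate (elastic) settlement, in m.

Immediate (elastic) settlement: S_e = q·B·(1−ν²)/E_s · I_f.
E_s = 55.2 MPa = 55200 kPa.
S_e = 203 × 5.3 × (1 − 0.39²) / 55200 × 0.96
    = 203 × 5.3 × 0.8479 / 55200 × 0.96
    = 0.01587 m

S_e ≈ 0.0159 m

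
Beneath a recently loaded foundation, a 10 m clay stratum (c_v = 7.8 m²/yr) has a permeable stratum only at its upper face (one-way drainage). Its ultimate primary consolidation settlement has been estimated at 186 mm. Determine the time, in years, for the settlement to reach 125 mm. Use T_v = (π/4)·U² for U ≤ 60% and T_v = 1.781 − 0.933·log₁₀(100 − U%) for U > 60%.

Drainage path length: H_d = H = 10 m (single drainage).
U = S(t)/S_ult = 125/186 = 0.672.
U > 60%: T_v = 1.781 − 0.933·log₁₀(100 − 67.204) = 0.36674.
t = T_v·H_d²/c_v = 0.36674×10²/7.8 = 4.702 years.

t ≈ 4.7 years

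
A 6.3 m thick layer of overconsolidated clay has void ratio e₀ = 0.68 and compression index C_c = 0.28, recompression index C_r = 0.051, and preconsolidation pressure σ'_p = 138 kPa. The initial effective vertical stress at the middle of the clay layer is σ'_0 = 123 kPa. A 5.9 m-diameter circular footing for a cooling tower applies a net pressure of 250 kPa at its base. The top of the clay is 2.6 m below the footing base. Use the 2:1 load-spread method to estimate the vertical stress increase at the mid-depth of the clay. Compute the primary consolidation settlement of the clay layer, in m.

Mid-depth of clay below the footing base: z = 2.6 + 6.3/2 = 5.75 m.
Stress increase at mid-clay by the 2:1 spreading method:
Δσ ≈ qD²/(D+z)² = 250×5.9²/(5.9+5.75)² = 64.12 kPa
Final effective stress: σ'_f = 123 + 64.12 = 187.12 kPa.
σ'_f = 187.12 > σ'_p = 138 kPa, so the stress path crosses the preconsolidation pressure — recompression up to σ'_p, then virgin compression beyond:
S_c = H/(1+e₀)·[C_r·log₁₀(σ'_p/σ'_0) + C_c·log₁₀(σ'_f/σ'_p)]
    = 6.3/1.68 × [0.051×log₁₀(138/123) + 0.28×log₁₀(187.12/138)]
    = 3.75 × [0.0025487 + 0.037028] = 0.1484 m

S_c ≈ 0.148 m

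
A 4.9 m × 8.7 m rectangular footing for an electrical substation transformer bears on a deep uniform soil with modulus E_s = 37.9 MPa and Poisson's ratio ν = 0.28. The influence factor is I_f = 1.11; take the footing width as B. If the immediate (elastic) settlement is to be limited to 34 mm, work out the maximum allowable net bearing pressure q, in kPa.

E_s = 37.9 MPa = 37900 kPa.
S_e = q·B·(1−ν²)/E_s · I_f  ⇒  q = S_e·E_s / (B·(1−ν²)·I_f).
q = 0.034 × 37900 / (4.9 × 0.9216 × 1.11) = 257.1 kPa

q ≈ 257 kPa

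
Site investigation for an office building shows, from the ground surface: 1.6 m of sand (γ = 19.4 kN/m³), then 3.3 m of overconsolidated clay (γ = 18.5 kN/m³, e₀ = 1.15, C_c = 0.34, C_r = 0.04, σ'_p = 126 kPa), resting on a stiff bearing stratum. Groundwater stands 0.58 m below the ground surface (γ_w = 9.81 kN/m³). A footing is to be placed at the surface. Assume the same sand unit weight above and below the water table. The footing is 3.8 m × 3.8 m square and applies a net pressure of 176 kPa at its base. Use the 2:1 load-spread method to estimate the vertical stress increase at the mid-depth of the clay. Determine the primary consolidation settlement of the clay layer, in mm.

Mid-depth of clay below the ground surface: z = 1.6 + 3.3/2 = 3.25 m.
Total vertical stress at mid-clay: σ_v = 19.4×1.6 + 18.5×1.65 = 61.565 kPa.
Pore pressure: u = 9.81×(3.25 − 0.58) = 26.193 kPa.
Initial effective stress: σ'_0 = σ_v − u = 61.565 − 26.193 = 35.372 kPa.
Stress increase at mid-clay by the 2:1 spreading method:
Δσ = qBL/((B+z)(L+z)) = 176×3.8×3.8/((3.8+3.25)(3.8+3.25)) = 51.133 kPa
Final effective stress: σ'_f = 35.372 + 51.133 = 86.505 kPa.
σ'_f = 86.505 ≤ σ'_p = 126 kPa, so the clay remains overconsolidated and only the recompression index applies:
S_c = C_r·H/(1+e₀)·log₁₀(σ'_f/σ'_0) = 0.04×3.3/2.15×log₁₀(86.505/35.372)
    = 0.061396 × 0.38838 = 0.02384 m

S_c ≈ 23.8 mm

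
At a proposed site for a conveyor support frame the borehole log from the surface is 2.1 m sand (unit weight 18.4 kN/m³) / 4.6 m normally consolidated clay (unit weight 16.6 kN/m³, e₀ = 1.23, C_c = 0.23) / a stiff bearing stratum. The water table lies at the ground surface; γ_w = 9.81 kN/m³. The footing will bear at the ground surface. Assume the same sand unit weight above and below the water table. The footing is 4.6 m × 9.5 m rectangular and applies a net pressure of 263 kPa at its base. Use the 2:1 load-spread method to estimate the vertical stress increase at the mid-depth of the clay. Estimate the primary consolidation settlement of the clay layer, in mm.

Mid-depth of clay below the ground surface: z = 2.1 + 4.6/2 = 4.4 m.
Total vertical stress at mid-clay: σ_v = 18.4×2.1 + 16.6×2.3 = 76.82 kPa.
Pore pressure: u = 9.81×(4.4 − 0) = 43.164 kPa.
Initial effective stress: σ'_0 = σ_v − u = 76.82 − 43.164 = 33.656 kPa.
Stress increase at mid-clay by the 2:1 spreading method:
Δσ = qBL/((B+z)(L+z)) = 263×4.6×9.5/((4.6+4.4)(9.5+4.4)) = 91.871 kPa
Final effective stress: σ'_f = σ'_0 + Δσ = 33.656 + 91.871 = 125.53 kPa.
Normally consolidated clay, so the full stress increment lies on the virgin compression line:
S_c = C_c·H/(1+e₀)·log₁₀(σ'_f/σ'_0) = 0.23×4.6/(1+1.23)×log₁₀(125.53/33.656)
    = 0.47444 × 0.57169 = 0.2712 m

S_c ≈ 271 mm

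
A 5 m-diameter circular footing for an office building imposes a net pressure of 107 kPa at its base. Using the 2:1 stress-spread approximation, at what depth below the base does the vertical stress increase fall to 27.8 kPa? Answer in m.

2:1 spreading — at depth z the loaded area has grown by z in each plan dimension:
qD²/(D+z)² = Δσ_z ⇒ z = D(√(q/Δσ_z) − 1) = 5×(√(107/27.8) − 1) = 4.809 m

z ≈ 4.81 m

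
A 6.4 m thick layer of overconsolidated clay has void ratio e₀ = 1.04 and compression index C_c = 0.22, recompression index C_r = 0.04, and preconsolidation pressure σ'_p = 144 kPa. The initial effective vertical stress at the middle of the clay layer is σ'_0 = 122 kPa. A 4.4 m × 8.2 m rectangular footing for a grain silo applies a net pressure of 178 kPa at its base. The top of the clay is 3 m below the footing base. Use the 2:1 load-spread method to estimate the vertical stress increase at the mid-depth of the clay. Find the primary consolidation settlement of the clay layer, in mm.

Mid-depth of clay below the footing base: z = 3 + 6.4/2 = 6.2 m.
Stress increase at mid-clay by the 2:1 spreading method:
Δσ = qBL/((B+z)(L+z)) = 178×4.4×8.2/((4.4+6.2)(8.2+6.2)) = 42.074 kPa
Final effective stress: σ'_f = 122 + 42.074 = 164.07 kPa.
σ'_f = 164.07 > σ'_p = 144 kPa, so the stress path crosses the preconsolidation pressure — recompression up to σ'_p, then virgin compression beyond:
S_c = H/(1+e₀)·[C_r·log₁₀(σ'_p/σ'_0) + C_c·log₁₀(σ'_f/σ'_p)]
    = 6.4/2.04 × [0.04×log₁₀(144/122) + 0.22×log₁₀(164.07/144)]
    = 3.1373 × [0.0028801 + 0.012467] = 0.04815 m

S_c ≈ 48.1 mm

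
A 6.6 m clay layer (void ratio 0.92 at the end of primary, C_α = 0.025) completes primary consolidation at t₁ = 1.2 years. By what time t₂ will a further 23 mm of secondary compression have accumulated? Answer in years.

S_s = C_α·H/(1+e_p)·log₁₀(t₂/t₁) ⇒ log₁₀(t₂/t₁) = S_s·(1+e_p)/(C_α·H).
log₁₀(t₂/t₁) = 0.023 × (1+0.92) / (0.025×6.6) = 0.2676
t₂ = t₁ × 10^0.2676 = 1.2 × 1.852 = 2.222 years

t₂ ≈ 2.22 years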